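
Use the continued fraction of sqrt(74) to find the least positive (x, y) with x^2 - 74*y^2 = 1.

First expand sqrt(74) as a continued fraction. With x_i = (sqrt(74) + m_i)/d_i and (m_0, d_0) = (0, 1): a_0 = floor(sqrt(74)) = 8, since 8^2 = 64 <= 74 < 81 = 9^2.
Iterate m_{i+1} = d_i*a_i - m_i, d_{i+1} = (74 - m_{i+1}^2)/d_i, a_{i+1} = floor((a_0 + m_{i+1})/d_{i+1}):
  m_1 = 1*8 - 0 = 8, d_1 = (74 - 8^2)/1 = 10/1 = 10, a_1 = floor((8 + 8)/10) = 1.
  m_2 = 10*1 - 8 = 2, d_2 = (74 - 2^2)/10 = 70/10 = 7, a_2 = floor((8 + 2)/7) = 1.
  m_3 = 7*1 - 2 = 5, d_3 = (74 - 5^2)/7 = 49/7 = 7, a_3 = floor((8 + 5)/7) = 1.
  m_4 = 7*1 - 5 = 2, d_4 = (74 - 2^2)/7 = 70/7 = 10, a_4 = floor((8 + 2)/10) = 1.
  m_5 = 10*1 - 2 = 8, d_5 = (74 - 8^2)/10 = 10/10 = 1, a_5 = floor((8 + 8)/1) = 16.
  m_6 = 1*16 - 8 = 8, d_6 = (74 - 8^2)/1 = 10/1 = 10: (m_6, d_6) = (m_1, d_1) = (8, 10), so from here the quotients repeat a_1, ..., a_5; the period length is 5.
So sqrt(74) = [8; (1, 1, 1, 1, 16)] with period length k = 5.
k is odd, so (p_{k-1}, q_{k-1}) only solves x^2 - 74y^2 = -1 and the fundamental solution of x^2 - 74y^2 = 1 is (p_{2k-1}, q_{2k-1}) = (p_9, q_9); compute convergents through index 9, running through the period twice.
Convergents (p_i = a_i*p_{i-1} + p_{i-2}, q_i = a_i*q_{i-1} + q_{i-2} with p_{-2}=0, p_{-1}=1, q_{-2}=1, q_{-1}=0):
  i=0: a_0=8, p_0 = 8*1 + 0 = 8, q_0 = 8*0 + 1 = 1.
  i=1: a_1=1, p_1 = 1*8 + 1 = 9, q_1 = 1*1 + 0 = 1.
  i=2: a_2=1, p_2 = 1*9 + 8 = 17, q_2 = 1*1 + 1 = 2.
  i=3: a_3=1, p_3 = 1*17 + 9 = 26, q_3 = 1*2 + 1 = 3.
  i=4: a_4=1, p_4 = 1*26 + 17 = 43, q_4 = 1*3 + 2 = 5.
  i=5: a_5=16, p_5 = 16*43 + 26 = 714, q_5 = 16*5 + 3 = 83.
  i=6: a_6=1, p_6 = 1*714 + 43 = 757, q_6 = 1*83 + 5 = 88.
  i=7: a_7=1, p_7 = 1*757 + 714 = 1471, q_7 = 1*88 + 83 = 171.
  i=8: a_8=1, p_8 = 1*1471 + 757 = 2228, q_8 = 1*171 + 88 = 259.
  i=9: a_9=1, p_9 = 1*2228 + 1471 = 3699, q_9 = 1*259 + 171 = 430.
Indeed p_4^2 - 74*q_4^2 = 1849 - 1850 = -1, not +1.
Check: 3699^2 - 74*430^2 = 13682601 - 13682600 = 1, so (x, y) = (3699, 430) solves the equation, and by the theorem it is the least positive solution.

(x, y) = (3699, 430)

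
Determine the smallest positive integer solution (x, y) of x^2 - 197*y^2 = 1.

First expand sqrt(197) as a continued fraction. With x_i = (sqrt(197) + m_i)/d_i and (m_0, d_0) = (0, 1): a_0 = floor(sqrt(197)) = 14, since 14^2 = 196 <= 197 < 225 = 15^2.
Iterate m_{i+1} = d_i*a_i - m_i, d_{i+1} = (197 - m_{i+1}^2)/d_i, a_{i+1} = floor((a_0 + m_{i+1})/d_{i+1}):
  m_1 = 1*14 - 0 = 14, d_1 = (197 - 14^2)/1 = 1/1 = 1, a_1 = floor((14 + 14)/1) = 28.
  m_2 = 1*28 - 14 = 14, d_2 = (197 - 14^2)/1 = 1/1 = 1: (m_2, d_2) = (m_1, d_1) = (14, 1), so from here the quotient a_1 repeats; the period length is 1.
So sqrt(197) = [14; (28)] with period length k = 1.
k is odd, so (p_{k-1}, q_{k-1}) only solves x^2 - 197y^2 = -1 and the fundamental solution of x^2 - 197y^2 = 1 is (p_{2k-1}, q_{2k-1}) = (p_1, q_1); compute convergents through index 1, running through the period twice.
Convergents (p_i = a_i*p_{i-1} + p_{i-2}, q_i = a_i*q_{i-1} + q_{i-2} with p_{-2}=0, p_{-1}=1, q_{-2}=1, q_{-1}=0):
  i=0: a_0=14, p_0 = 14*1 + 0 = 14, q_0 = 14*0 + 1 = 1.
  i=1: a_1=28, p_1 = 28*14 + 1 = 393, q_1 = 28*1 + 0 = 28.
Indeed p_0^2 - 197*q_0^2 = 196 - 197 = -1, not +1.
Check: 393^2 - 197*28^2 = 154449 - 154448 = 1, so (x, y) = (393, 28) solves the equation, and by the theorem it is the least positive solution.

(x, y) = (393, 28)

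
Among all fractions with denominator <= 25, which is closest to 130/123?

Expand x = 130/123 as a continued fraction with the Euclidean algorithm:
  130 = 1*123 + 7, so a_0 = 1.
  123 = 17*7 + 4, so a_1 = 17.
  7 = 1*4 + 3, so a_2 = 1.
  4 = 1*3 + 1, so a_3 = 1.
  3 = 3*1 + 0, so a_4 = 3.
so x = [1; 17, 1, 1, 3].
Convergents (p_i = a_i*p_{i-1} + p_{i-2}, q_i = a_i*q_{i-1} + q_{i-2} with p_{-2}=0, p_{-1}=1, q_{-2}=1, q_{-1}=0), until the denominator exceeds 25:
  i=0: a_0=1, p_0 = 1*1 + 0 = 1, q_0 = 1*0 + 1 = 1.
  i=1: a_1=17, p_1 = 17*1 + 1 = 18, q_1 = 17*1 + 0 = 17.
  i=2: a_2=1, p_2 = 1*18 + 1 = 19, q_2 = 1*17 + 1 = 18.
  i=3: a_3=1, p_3 = 1*19 + 18 = 37, q_3 = 1*18 + 17 = 35.
q_3 = 35 > 25, so the last convergent with denominator <= 25 is p_2/q_2 = 19/18.
The closest fraction with denominator <= 25 is either p_2/q_2 or the intermediate fraction (k*p_2 + p_1)/(k*q_2 + q_1) with the largest k >= 1 whose denominator stays <= 25; these approach x as k grows, and every other convergent or intermediate fraction in range is farther away.
Largest k: floor((25 - q_1)/q_2) = floor((25 - 17)/18) = 0.
Since k = 0, no intermediate fraction beyond p_2/q_2 has denominator <= 25, so the convergent 19/18 is the closest (its error is |130*18 - 19*123|/(123*18) = 3/2214).

19/18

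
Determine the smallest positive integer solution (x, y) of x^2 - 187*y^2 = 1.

First expand sqrt(187) as a continued fraction. With x_i = (sqrt(187) + m_i)/d_i and (m_0, d_0) = (0, 1): a_0 = floor(sqrt(187)) = 13, since 13^2 = 169 <= 187 < 196 = 14^2.
Iterate m_{i+1} = d_i*a_i - m_i, d_{i+1} = (187 - m_{i+1}^2)/d_i, a_{i+1} = floor((a_0 + m_{i+1})/d_{i+1}):
  m_1 = 1*13 - 0 = 13, d_1 = (187 - 13^2)/1 = 18/1 = 18, a_1 = floor((13 + 13)/18) = 1.
  m_2 = 18*1 - 13 = 5, d_2 = (187 - 5^2)/18 = 162/18 = 9, a_2 = floor((13 + 5)/9) = 2.
  m_3 = 9*2 - 5 = 13, d_3 = (187 - 13^2)/9 = 18/9 = 2, a_3 = floor((13 + 13)/2) = 13.
  m_4 = 2*13 - 13 = 13, d_4 = (187 - 13^2)/2 = 18/2 = 9, a_4 = floor((13 + 13)/9) = 2.
  m_5 = 9*2 - 13 = 5, d_5 = (187 - 5^2)/9 = 162/9 = 18, a_5 = floor((13 + 5)/18) = 1.
  m_6 = 18*1 - 5 = 13, d_6 = (187 - 13^2)/18 = 18/18 = 1, a_6 = floor((13 + 13)/1) = 26.
  m_7 = 1*26 - 13 = 13, d_7 = (187 - 13^2)/1 = 18/1 = 18: (m_7, d_7) = (m_1, d_1) = (13, 18), so from here the quotients repeat a_1, ..., a_6; the period length is 6.
So sqrt(187) = [13; (1, 2, 13, 2, 1, 26)] with period length k = 6.
k is even, so the fundamental solution of x^2 - 187y^2 = 1 is (p_{k-1}, q_{k-1}) = (p_5, q_5); compute convergents through index 5.
Convergents (p_i = a_i*p_{i-1} + p_{i-2}, q_i = a_i*q_{i-1} + q_{i-2} with p_{-2}=0, p_{-1}=1, q_{-2}=1, q_{-1}=0):
  i=0: a_0=13, p_0 = 13*1 + 0 = 13, q_0 = 13*0 + 1 = 1.
  i=1: a_1=1, p_1 = 1*13 + 1 = 14, q_1 = 1*1 + 0 = 1.
  i=2: a_2=2, p_2 = 2*14 + 13 = 41, q_2 = 2*1 + 1 = 3.
  i=3: a_3=13, p_3 = 13*41 + 14 = 547, q_3 = 13*3 + 1 = 40.
  i=4: a_4=2, p_4 = 2*547 + 41 = 1135, q_4 = 2*40 + 3 = 83.
  i=5: a_5=1, p_5 = 1*1135 + 547 = 1682, q_5 = 1*83 + 40 = 123.
Check: 1682^2 - 187*123^2 = 2829124 - 2829123 = 1, so (x, y) = (1682, 123) solves the equation, and by the theorem it is the least positive solution.

(x, y) = (1682, 123)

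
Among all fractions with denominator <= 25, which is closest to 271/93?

Expand x = 271/93 as a continued fraction with the Euclidean algorithm:
  271 = 2*93 + 85, so a_0 = 2.
  93 = 1*85 + 8, so a_1 = 1.
  85 = 10*8 + 5, so a_2 = 10.
  8 = 1*5 + 3, so a_3 = 1.
  5 = 1*3 + 2, so a_4 = 1.
  3 = 1*2 + 1, so a_5 = 1.
  2 = 2*1 + 0, so a_6 = 2.
so x = [2; 1, 10, 1, 1, 1, 2].
Convergents (p_i = a_i*p_{i-1} + p_{i-2}, q_i = a_i*q_{i-1} + q_{i-2} with p_{-2}=0, p_{-1}=1, q_{-2}=1, q_{-1}=0), until the denominator exceeds 25:
  i=0: a_0=2, p_0 = 2*1 + 0 = 2, q_0 = 2*0 + 1 = 1.
  i=1: a_1=1, p_1 = 1*2 + 1 = 3, q_1 = 1*1 + 0 = 1.
  i=2: a_2=10, p_2 = 10*3 + 2 = 32, q_2 = 10*1 + 1 = 11.
  i=3: a_3=1, p_3 = 1*32 + 3 = 35, q_3 = 1*11 + 1 = 12.
  i=4: a_4=1, p_4 = 1*35 + 32 = 67, q_4 = 1*12 + 11 = 23.
  i=5: a_5=1, p_5 = 1*67 + 35 = 102, q_5 = 1*23 + 12 = 35.
q_5 = 35 > 25, so the last convergent with denominator <= 25 is p_4/q_4 = 67/23.
The closest fraction with denominator <= 25 is either p_4/q_4 or the intermediate fraction (k*p_4 + p_3)/(k*q_4 + q_3) with the largest k >= 1 whose denominator stays <= 25; these approach x as k grows, and every other convergent or intermediate fraction in range is farther away.
Largest k: floor((25 - q_3)/q_4) = floor((25 - 12)/23) = 0.
Since k = 0, no intermediate fraction beyond p_4/q_4 has denominator <= 25, so the convergent 67/23 is the closest (its error is |271*23 - 67*93|/(93*23) = 2/2139).

67/23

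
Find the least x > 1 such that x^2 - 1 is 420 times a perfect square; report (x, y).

(x, y) = (41, 2)

First expand sqrt(420) as a continued fraction. With x_i = (sqrt(420) + m_i)/d_i and (m_0, d_0) = (0, 1): a_0 = floor(sqrt(420)) = 20, since 20^2 = 400 <= 420 < 441 = 21^2.
Iterate m_{i+1} = d_i*a_i - m_i, d_{i+1} = (420 - m_{i+1}^2)/d_i, a_{i+1} = floor((a_0 + m_{i+1})/d_{i+1}):
  m_1 = 1*20 - 0 = 20, d_1 = (420 - 20^2)/1 = 20/1 = 20, a_1 = floor((20 + 20)/20) = 2.
  m_2 = 20*2 - 20 = 20, d_2 = (420 - 20^2)/20 = 20/20 = 1, a_2 = floor((20 + 20)/1) = 40.
  m_3 = 1*40 - 20 = 20, d_3 = (420 - 20^2)/1 = 20/1 = 20: (m_3, d_3) = (m_1, d_1) = (20, 20), so from here the quotients repeat a_1, a_2; the period length is 2.
So sqrt(420) = [20; (2, 40)] with period length k = 2.
k is even, so the fundamental solution of x^2 - 420y^2 = 1 is (p_{k-1}, q_{k-1}) = (p_1, q_1); compute convergents through index 1.
Convergents (p_i = a_i*p_{i-1} + p_{i-2}, q_i = a_i*q_{i-1} + q_{i-2} with p_{-2}=0, p_{-1}=1, q_{-2}=1, q_{-1}=0):
  i=0: a_0=20, p_0 = 20*1 + 0 = 20, q_0 = 20*0 + 1 = 1.
  i=1: a_1=2, p_1 = 2*20 + 1 = 41, q_1 = 2*1 + 0 = 2.
Check: 41^2 - 420*2^2 = 1681 - 1680 = 1, so (x, y) = (41, 2) solves the equation, and by the theorem it is the least positive solution.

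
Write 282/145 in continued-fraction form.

[1; 1, 17, 8]

Run the Euclidean algorithm on 282 and 145; the successive quotients are the partial quotients a_0, a_1, ... (each step inverts the fractional part left over by the previous one):
  282 = 1*145 + 137, so a_0 = 1.
  145 = 1*137 + 8, so a_1 = 1.
  137 = 17*8 + 1, so a_2 = 17.
  8 = 8*1 + 0, so a_3 = 8.
The remainder reaches 0 after 4 divisions, so the expansion has 4 partial quotients, read off in order.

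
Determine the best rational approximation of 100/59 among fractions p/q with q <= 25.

39/23

Expand x = 100/59 as a continued fraction with the Euclidean algorithm:
  100 = 1*59 + 41, so a_0 = 1.
  59 = 1*41 + 18, so a_1 = 1.
  41 = 2*18 + 5, so a_2 = 2.
  18 = 3*5 + 3, so a_3 = 3.
  5 = 1*3 + 2, so a_4 = 1.
  3 = 1*2 + 1, so a_5 = 1.
  2 = 2*1 + 0, so a_6 = 2.
so x = [1; 1, 2, 3, 1, 1, 2].
Convergents (p_i = a_i*p_{i-1} + p_{i-2}, q_i = a_i*q_{i-1} + q_{i-2} with p_{-2}=0, p_{-1}=1, q_{-2}=1, q_{-1}=0), until the denominator exceeds 25:
  i=0: a_0=1, p_0 = 1*1 + 0 = 1, q_0 = 1*0 + 1 = 1.
  i=1: a_1=1, p_1 = 1*1 + 1 = 2, q_1 = 1*1 + 0 = 1.
  i=2: a_2=2, p_2 = 2*2 + 1 = 5, q_2 = 2*1 + 1 = 3.
  i=3: a_3=3, p_3 = 3*5 + 2 = 17, q_3 = 3*3 + 1 = 10.
  i=4: a_4=1, p_4 = 1*17 + 5 = 22, q_4 = 1*10 + 3 = 13.
  i=5: a_5=1, p_5 = 1*22 + 17 = 39, q_5 = 1*13 + 10 = 23.
  i=6: a_6=2, p_6 = 2*39 + 22 = 100, q_6 = 2*23 + 13 = 59.
q_6 = 59 > 25, so the last convergent with denominator <= 25 is p_5/q_5 = 39/23.
The closest fraction with denominator <= 25 is either p_5/q_5 or the intermediate fraction (k*p_5 + p_4)/(k*q_5 + q_4) with the largest k >= 1 whose denominator stays <= 25; these approach x as k grows, and every other convergent or intermediate fraction in range is farther away.
Largest k: floor((25 - q_4)/q_5) = floor((25 - 13)/23) = 0.
Since k = 0, no intermediate fraction beyond p_5/q_5 has denominator <= 25, so the convergent 39/23 is the closest (its error is |100*23 - 39*59|/(59*23) = 1/1357).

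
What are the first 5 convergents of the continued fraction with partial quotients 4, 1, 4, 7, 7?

Using the convergent recurrence p_i = a_i*p_{i-1} + p_{i-2}, q_i = a_i*q_{i-1} + q_{i-2} with p_{-2}=0, p_{-1}=1, q_{-2}=1, q_{-1}=0:
  i=0: a_0=4, p_0 = 4*1 + 0 = 4, q_0 = 4*0 + 1 = 1.
  i=1: a_1=1, p_1 = 1*4 + 1 = 5, q_1 = 1*1 + 0 = 1.
  i=2: a_2=4, p_2 = 4*5 + 4 = 24, q_2 = 4*1 + 1 = 5.
  i=3: a_3=7, p_3 = 7*24 + 5 = 173, q_3 = 7*5 + 1 = 36.
  i=4: a_4=7, p_4 = 7*173 + 24 = 1235, q_4 = 7*36 + 5 = 257.

4/1, 5/1, 24/5, 173/36, 1235/257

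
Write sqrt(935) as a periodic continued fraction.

[30; (1, 1, 2, 1, 2, 1, 1, 60)]

Write x_i = (sqrt(935) + m_i)/d_i with (m_0, d_0) = (0, 1). a_0 = floor(sqrt(935)) = 30, since 30^2 = 900 <= 935 < 961 = 31^2.
Iterate m_{i+1} = d_i*a_i - m_i, d_{i+1} = (935 - m_{i+1}^2)/d_i, a_{i+1} = floor((a_0 + m_{i+1})/d_{i+1}):
  m_1 = 1*30 - 0 = 30, d_1 = (935 - 30^2)/1 = 35/1 = 35, a_1 = floor((30 + 30)/35) = 1.
  m_2 = 35*1 - 30 = 5, d_2 = (935 - 5^2)/35 = 910/35 = 26, a_2 = floor((30 + 5)/26) = 1.
  m_3 = 26*1 - 5 = 21, d_3 = (935 - 21^2)/26 = 494/26 = 19, a_3 = floor((30 + 21)/19) = 2.
  m_4 = 19*2 - 21 = 17, d_4 = (935 - 17^2)/19 = 646/19 = 34, a_4 = floor((30 + 17)/34) = 1.
  m_5 = 34*1 - 17 = 17, d_5 = (935 - 17^2)/34 = 646/34 = 19, a_5 = floor((30 + 17)/19) = 2.
  m_6 = 19*2 - 17 = 21, d_6 = (935 - 21^2)/19 = 494/19 = 26, a_6 = floor((30 + 21)/26) = 1.
  m_7 = 26*1 - 21 = 5, d_7 = (935 - 5^2)/26 = 910/26 = 35, a_7 = floor((30 + 5)/35) = 1.
  m_8 = 35*1 - 5 = 30, d_8 = (935 - 30^2)/35 = 35/35 = 1, a_8 = floor((30 + 30)/1) = 60.
  m_9 = 1*60 - 30 = 30, d_9 = (935 - 30^2)/1 = 35/1 = 35: (m_9, d_9) = (m_1, d_1) = (30, 35), so from here the quotients repeat a_1, ..., a_8; the period length is 8.
Hence the expansion of sqrt(935) is a_0 = 30 followed by the repeating block 1, 1, 2, 1, 2, 1, 1, 60 (period 8).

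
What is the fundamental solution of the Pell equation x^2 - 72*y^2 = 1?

First expand sqrt(72) as a continued fraction. With x_i = (sqrt(72) + m_i)/d_i and (m_0, d_0) = (0, 1): a_0 = floor(sqrt(72)) = 8, since 8^2 = 64 <= 72 < 81 = 9^2.
Iterate m_{i+1} = d_i*a_i - m_i, d_{i+1} = (72 - m_{i+1}^2)/d_i, a_{i+1} = floor((a_0 + m_{i+1})/d_{i+1}):
  m_1 = 1*8 - 0 = 8, d_1 = (72 - 8^2)/1 = 8/1 = 8, a_1 = floor((8 + 8)/8) = 2.
  m_2 = 8*2 - 8 = 8, d_2 = (72 - 8^2)/8 = 8/8 = 1, a_2 = floor((8 + 8)/1) = 16.
  m_3 = 1*16 - 8 = 8, d_3 = (72 - 8^2)/1 = 8/1 = 8: (m_3, d_3) = (m_1, d_1) = (8, 8), so from here the quotients repeat a_1, a_2; the period length is 2.
So sqrt(72) = [8; (2, 16)] with period length k = 2.
k is even, so the fundamental solution of x^2 - 72y^2 = 1 is (p_{k-1}, q_{k-1}) = (p_1, q_1); compute convergents through index 1.
Convergents (p_i = a_i*p_{i-1} + p_{i-2}, q_i = a_i*q_{i-1} + q_{i-2} with p_{-2}=0, p_{-1}=1, q_{-2}=1, q_{-1}=0):
  i=0: a_0=8, p_0 = 8*1 + 0 = 8, q_0 = 8*0 + 1 = 1.
  i=1: a_1=2, p_1 = 2*8 + 1 = 17, q_1 = 2*1 + 0 = 2.
Check: 17^2 - 72*2^2 = 289 - 288 = 1, so (x, y) = (17, 2) solves the equation, and by the theorem it is the least positive solution.

(x, y) = (17, 2)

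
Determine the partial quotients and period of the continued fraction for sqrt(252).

Write x_i = (sqrt(252) + m_i)/d_i with (m_0, d_0) = (0, 1). a_0 = floor(sqrt(252)) = 15, since 15^2 = 225 <= 252 < 256 = 16^2.
Iterate m_{i+1} = d_i*a_i - m_i, d_{i+1} = (252 - m_{i+1}^2)/d_i, a_{i+1} = floor((a_0 + m_{i+1})/d_{i+1}):
  m_1 = 1*15 - 0 = 15, d_1 = (252 - 15^2)/1 = 27/1 = 27, a_1 = floor((15 + 15)/27) = 1.
  m_2 = 27*1 - 15 = 12, d_2 = (252 - 12^2)/27 = 108/27 = 4, a_2 = floor((15 + 12)/4) = 6.
  m_3 = 4*6 - 12 = 12, d_3 = (252 - 12^2)/4 = 108/4 = 27, a_3 = floor((15 + 12)/27) = 1.
  m_4 = 27*1 - 12 = 15, d_4 = (252 - 15^2)/27 = 27/27 = 1, a_4 = floor((15 + 15)/1) = 30.
  m_5 = 1*30 - 15 = 15, d_5 = (252 - 15^2)/1 = 27/1 = 27: (m_5, d_5) = (m_1, d_1) = (15, 27), so from here the quotients repeat a_1, ..., a_4; the period length is 4.
Hence the expansion of sqrt(252) is a_0 = 15 followed by the repeating block 1, 6, 1, 30 (period 4).

[15; (1, 6, 1, 30)]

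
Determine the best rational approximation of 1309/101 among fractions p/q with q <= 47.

Expand x = 1309/101 as a continued fraction with the Euclidean algorithm:
  1309 = 12*101 + 97, so a_0 = 12.
  101 = 1*97 + 4, so a_1 = 1.
  97 = 24*4 + 1, so a_2 = 24.
  4 = 4*1 + 0, so a_3 = 4.
so x = [12; 1, 24, 4].
Convergents (p_i = a_i*p_{i-1} + p_{i-2}, q_i = a_i*q_{i-1} + q_{i-2} with p_{-2}=0, p_{-1}=1, q_{-2}=1, q_{-1}=0), until the denominator exceeds 47:
  i=0: a_0=12, p_0 = 12*1 + 0 = 12, q_0 = 12*0 + 1 = 1.
  i=1: a_1=1, p_1 = 1*12 + 1 = 13, q_1 = 1*1 + 0 = 1.
  i=2: a_2=24, p_2 = 24*13 + 12 = 324, q_2 = 24*1 + 1 = 25.
  i=3: a_3=4, p_3 = 4*324 + 13 = 1309, q_3 = 4*25 + 1 = 101.
q_3 = 101 > 47, so the last convergent with denominator <= 47 is p_2/q_2 = 324/25.
The closest fraction with denominator <= 47 is either p_2/q_2 or the intermediate fraction (k*p_2 + p_1)/(k*q_2 + q_1) with the largest k >= 1 whose denominator stays <= 47; these approach x as k grows, and every other convergent or intermediate fraction in range is farther away.
Largest k: floor((47 - q_1)/q_2) = floor((47 - 1)/25) = 1.
That gives (1*324 + 13)/(1*25 + 1) = 337/26.
Compare the errors: |x - 324/25| = |1309*25 - 324*101|/(101*25) = 1/2525, and |x - 337/26| = |1309*26 - 337*101|/(101*26) = 3/2626.
Cross-multiplying, 1*2626 = 2626 < 7575 = 3*2525, so 1/2525 is smaller: the convergent 324/25 is closer to x than 337/26.

324/25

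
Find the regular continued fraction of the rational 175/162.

Run the Euclidean algorithm on 175 and 162; the successive quotients are the partial quotients a_0, a_1, ... (each step inverts the fractional part left over by the previous one):
  175 = 1*162 + 13, so a_0 = 1.
  162 = 12*13 + 6, so a_1 = 12.
  13 = 2*6 + 1, so a_2 = 2.
  6 = 6*1 + 0, so a_3 = 6.
The remainder reaches 0 after 4 divisions, so the expansion has 4 partial quotients, read off in order.

[1; 12, 2, 6]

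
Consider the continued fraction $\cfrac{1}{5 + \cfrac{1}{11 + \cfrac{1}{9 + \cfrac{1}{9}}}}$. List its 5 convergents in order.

Using the convergent recurrence p_i = a_i*p_{i-1} + p_{i-2}, q_i = a_i*q_{i-1} + q_{i-2} with p_{-2}=0, p_{-1}=1, q_{-2}=1, q_{-1}=0:
  i=0: a_0=0, p_0 = 0*1 + 0 = 0, q_0 = 0*0 + 1 = 1.
  i=1: a_1=5, p_1 = 5*0 + 1 = 1, q_1 = 5*1 + 0 = 5.
  i=2: a_2=11, p_2 = 11*1 + 0 = 11, q_2 = 11*5 + 1 = 56.
  i=3: a_3=9, p_3 = 9*11 + 1 = 100, q_3 = 9*56 + 5 = 509.
  i=4: a_4=9, p_4 = 9*100 + 11 = 911, q_4 = 9*509 + 56 = 4637.

0/1, 1/5, 11/56, 100/509, 911/4637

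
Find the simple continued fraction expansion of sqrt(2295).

Write x_i = (sqrt(2295) + m_i)/d_i with (m_0, d_0) = (0, 1). a_0 = floor(sqrt(2295)) = 47, since 47^2 = 2209 <= 2295 < 2304 = 48^2.
Iterate m_{i+1} = d_i*a_i - m_i, d_{i+1} = (2295 - m_{i+1}^2)/d_i, a_{i+1} = floor((a_0 + m_{i+1})/d_{i+1}):
  m_1 = 1*47 - 0 = 47, d_1 = (2295 - 47^2)/1 = 86/1 = 86, a_1 = floor((47 + 47)/86) = 1.
  m_2 = 86*1 - 47 = 39, d_2 = (2295 - 39^2)/86 = 774/86 = 9, a_2 = floor((47 + 39)/9) = 9.
  m_3 = 9*9 - 39 = 42, d_3 = (2295 - 42^2)/9 = 531/9 = 59, a_3 = floor((47 + 42)/59) = 1.
  m_4 = 59*1 - 42 = 17, d_4 = (2295 - 17^2)/59 = 2006/59 = 34, a_4 = floor((47 + 17)/34) = 1.
  m_5 = 34*1 - 17 = 17, d_5 = (2295 - 17^2)/34 = 2006/34 = 59, a_5 = floor((47 + 17)/59) = 1.
  m_6 = 59*1 - 17 = 42, d_6 = (2295 - 42^2)/59 = 531/59 = 9, a_6 = floor((47 + 42)/9) = 9.
  m_7 = 9*9 - 42 = 39, d_7 = (2295 - 39^2)/9 = 774/9 = 86, a_7 = floor((47 + 39)/86) = 1.
  m_8 = 86*1 - 39 = 47, d_8 = (2295 - 47^2)/86 = 86/86 = 1, a_8 = floor((47 + 47)/1) = 94.
  m_9 = 1*94 - 47 = 47, d_9 = (2295 - 47^2)/1 = 86/1 = 86: (m_9, d_9) = (m_1, d_1) = (47, 86), so from here the quotients repeat a_1, ..., a_8; the period length is 8.
Hence the expansion of sqrt(2295) is a_0 = 47 followed by the repeating block 1, 9, 1, 1, 1, 9, 1, 94 (period 8).

[47; (1, 9, 1, 1, 1, 9, 1, 94)]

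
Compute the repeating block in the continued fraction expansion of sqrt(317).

Write x_i = (sqrt(317) + m_i)/d_i with (m_0, d_0) = (0, 1). a_0 = floor(sqrt(317)) = 17, since 17^2 = 289 <= 317 < 324 = 18^2.
Iterate m_{i+1} = d_i*a_i - m_i, d_{i+1} = (317 - m_{i+1}^2)/d_i, a_{i+1} = floor((a_0 + m_{i+1})/d_{i+1}):
  m_1 = 1*17 - 0 = 17, d_1 = (317 - 17^2)/1 = 28/1 = 28, a_1 = floor((17 + 17)/28) = 1.
  m_2 = 28*1 - 17 = 11, d_2 = (317 - 11^2)/28 = 196/28 = 7, a_2 = floor((17 + 11)/7) = 4.
  m_3 = 7*4 - 11 = 17, d_3 = (317 - 17^2)/7 = 28/7 = 4, a_3 = floor((17 + 17)/4) = 8.
  m_4 = 4*8 - 17 = 15, d_4 = (317 - 15^2)/4 = 92/4 = 23, a_4 = floor((17 + 15)/23) = 1.
  m_5 = 23*1 - 15 = 8, d_5 = (317 - 8^2)/23 = 253/23 = 11, a_5 = floor((17 + 8)/11) = 2.
  m_6 = 11*2 - 8 = 14, d_6 = (317 - 14^2)/11 = 121/11 = 11, a_6 = floor((17 + 14)/11) = 2.
  m_7 = 11*2 - 14 = 8, d_7 = (317 - 8^2)/11 = 253/11 = 23, a_7 = floor((17 + 8)/23) = 1.
  m_8 = 23*1 - 8 = 15, d_8 = (317 - 15^2)/23 = 92/23 = 4, a_8 = floor((17 + 15)/4) = 8.
  m_9 = 4*8 - 15 = 17, d_9 = (317 - 17^2)/4 = 28/4 = 7, a_9 = floor((17 + 17)/7) = 4.
  m_10 = 7*4 - 17 = 11, d_10 = (317 - 11^2)/7 = 196/7 = 28, a_10 = floor((17 + 11)/28) = 1.
  m_11 = 28*1 - 11 = 17, d_11 = (317 - 17^2)/28 = 28/28 = 1, a_11 = floor((17 + 17)/1) = 34.
  m_12 = 1*34 - 17 = 17, d_12 = (317 - 17^2)/1 = 28/1 = 28: (m_12, d_12) = (m_1, d_1) = (17, 28), so from here the quotients repeat a_1, ..., a_11; the period length is 11.
Hence the expansion of sqrt(317) is a_0 = 17 followed by the repeating block 1, 4, 8, 1, 2, 2, 1, 8, 4, 1, 34 (period 11).

[17; (1, 4, 8, 1, 2, 2, 1, 8, 4, 1, 34)]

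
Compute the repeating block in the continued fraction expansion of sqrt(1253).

[35; (2, 1, 1, 17, 10, 17, 1, 1, 2, 70)]

Write x_i = (sqrt(1253) + m_i)/d_i with (m_0, d_0) = (0, 1). a_0 = floor(sqrt(1253)) = 35, since 35^2 = 1225 <= 1253 < 1296 = 36^2.
Iterate m_{i+1} = d_i*a_i - m_i, d_{i+1} = (1253 - m_{i+1}^2)/d_i, a_{i+1} = floor((a_0 + m_{i+1})/d_{i+1}):
  m_1 = 1*35 - 0 = 35, d_1 = (1253 - 35^2)/1 = 28/1 = 28, a_1 = floor((35 + 35)/28) = 2.
  m_2 = 28*2 - 35 = 21, d_2 = (1253 - 21^2)/28 = 812/28 = 29, a_2 = floor((35 + 21)/29) = 1.
  m_3 = 29*1 - 21 = 8, d_3 = (1253 - 8^2)/29 = 1189/29 = 41, a_3 = floor((35 + 8)/41) = 1.
  m_4 = 41*1 - 8 = 33, d_4 = (1253 - 33^2)/41 = 164/41 = 4, a_4 = floor((35 + 33)/4) = 17.
  m_5 = 4*17 - 33 = 35, d_5 = (1253 - 35^2)/4 = 28/4 = 7, a_5 = floor((35 + 35)/7) = 10.
  m_6 = 7*10 - 35 = 35, d_6 = (1253 - 35^2)/7 = 28/7 = 4, a_6 = floor((35 + 35)/4) = 17.
  m_7 = 4*17 - 35 = 33, d_7 = (1253 - 33^2)/4 = 164/4 = 41, a_7 = floor((35 + 33)/41) = 1.
  m_8 = 41*1 - 33 = 8, d_8 = (1253 - 8^2)/41 = 1189/41 = 29, a_8 = floor((35 + 8)/29) = 1.
  m_9 = 29*1 - 8 = 21, d_9 = (1253 - 21^2)/29 = 812/29 = 28, a_9 = floor((35 + 21)/28) = 2.
  m_10 = 28*2 - 21 = 35, d_10 = (1253 - 35^2)/28 = 28/28 = 1, a_10 = floor((35 + 35)/1) = 70.
  m_11 = 1*70 - 35 = 35, d_11 = (1253 - 35^2)/1 = 28/1 = 28: (m_11, d_11) = (m_1, d_1) = (35, 28), so from here the quotients repeat a_1, ..., a_10; the period length is 10.
Hence the expansion of sqrt(1253) is a_0 = 35 followed by the repeating block 2, 1, 1, 17, 10, 17, 1, 1, 2, 70 (period 10).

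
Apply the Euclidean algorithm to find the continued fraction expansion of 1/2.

Run the Euclidean algorithm on 1 and 2; the successive quotients are the partial quotients a_0, a_1, ... (each step inverts the fractional part left over by the previous one):
  1 = 0*2 + 1, so a_0 = 0.
  2 = 2*1 + 0, so a_1 = 2.
The remainder reaches 0 after 2 divisions, so the expansion has 2 partial quotients, read off in order.

[0; 2]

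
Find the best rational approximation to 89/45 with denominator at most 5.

2/1

Expand x = 89/45 as a continued fraction with the Euclidean algorithm:
  89 = 1*45 + 44, so a_0 = 1.
  45 = 1*44 + 1, so a_1 = 1.
  44 = 44*1 + 0, so a_2 = 44.
so x = [1; 1, 44].
Convergents (p_i = a_i*p_{i-1} + p_{i-2}, q_i = a_i*q_{i-1} + q_{i-2} with p_{-2}=0, p_{-1}=1, q_{-2}=1, q_{-1}=0), until the denominator exceeds 5:
  i=0: a_0=1, p_0 = 1*1 + 0 = 1, q_0 = 1*0 + 1 = 1.
  i=1: a_1=1, p_1 = 1*1 + 1 = 2, q_1 = 1*1 + 0 = 1.
  i=2: a_2=44, p_2 = 44*2 + 1 = 89, q_2 = 44*1 + 1 = 45.
q_2 = 45 > 5, so the last convergent with denominator <= 5 is p_1/q_1 = 2/1.
The closest fraction with denominator <= 5 is either p_1/q_1 or the intermediate fraction (k*p_1 + p_0)/(k*q_1 + q_0) with the largest k >= 1 whose denominator stays <= 5; these approach x as k grows, and every other convergent or intermediate fraction in range is farther away.
Largest k: floor((5 - q_0)/q_1) = floor((5 - 1)/1) = 4.
That gives (4*2 + 1)/(4*1 + 1) = 9/5.
Compare the errors: |x - 2/1| = |89*1 - 2*45|/(45*1) = 1/45, and |x - 9/5| = |89*5 - 9*45|/(45*5) = 40/225.
Cross-multiplying, 1*225 = 225 < 1800 = 40*45, so 1/45 is smaller: the convergent 2/1 is closer to x than 9/5.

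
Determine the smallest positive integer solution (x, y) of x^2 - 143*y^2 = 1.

First expand sqrt(143) as a continued fraction. With x_i = (sqrt(143) + m_i)/d_i and (m_0, d_0) = (0, 1): a_0 = floor(sqrt(143)) = 11, since 11^2 = 121 <= 143 < 144 = 12^2.
Iterate m_{i+1} = d_i*a_i - m_i, d_{i+1} = (143 - m_{i+1}^2)/d_i, a_{i+1} = floor((a_0 + m_{i+1})/d_{i+1}):
  m_1 = 1*11 - 0 = 11, d_1 = (143 - 11^2)/1 = 22/1 = 22, a_1 = floor((11 + 11)/22) = 1.
  m_2 = 22*1 - 11 = 11, d_2 = (143 - 11^2)/22 = 22/22 = 1, a_2 = floor((11 + 11)/1) = 22.
  m_3 = 1*22 - 11 = 11, d_3 = (143 - 11^2)/1 = 22/1 = 22: (m_3, d_3) = (m_1, d_1) = (11, 22), so from here the quotients repeat a_1, a_2; the period length is 2.
So sqrt(143) = [11; (1, 22)] with period length k = 2.
k is even, so the fundamental solution of x^2 - 143y^2 = 1 is (p_{k-1}, q_{k-1}) = (p_1, q_1); compute convergents through index 1.
Convergents (p_i = a_i*p_{i-1} + p_{i-2}, q_i = a_i*q_{i-1} + q_{i-2} with p_{-2}=0, p_{-1}=1, q_{-2}=1, q_{-1}=0):
  i=0: a_0=11, p_0 = 11*1 + 0 = 11, q_0 = 11*0 + 1 = 1.
  i=1: a_1=1, p_1 = 1*11 + 1 = 12, q_1 = 1*1 + 0 = 1.
Check: 12^2 - 143*1^2 = 144 - 143 = 1, so (x, y) = (12, 1) solves the equation, and by the theorem it is the least positive solution.

(x, y) = (12, 1)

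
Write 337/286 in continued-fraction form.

Run the Euclidean algorithm on 337 and 286; the successive quotients are the partial quotients a_0, a_1, ... (each step inverts the fractional part left over by the previous one):
  337 = 1*286 + 51, so a_0 = 1.
  286 = 5*51 + 31, so a_1 = 5.
  51 = 1*31 + 20, so a_2 = 1.
  31 = 1*20 + 11, so a_3 = 1.
  20 = 1*11 + 9, so a_4 = 1.
  11 = 1*9 + 2, so a_5 = 1.
  9 = 4*2 + 1, so a_6 = 4.
  2 = 2*1 + 0, so a_7 = 2.
The remainder reaches 0 after 8 divisions, so the expansion has 8 partial quotients, read off in order.

[1; 5, 1, 1, 1, 1, 4, 2]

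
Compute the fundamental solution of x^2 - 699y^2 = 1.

First expand sqrt(699) as a continued fraction. With x_i = (sqrt(699) + m_i)/d_i and (m_0, d_0) = (0, 1): a_0 = floor(sqrt(699)) = 26, since 26^2 = 676 <= 699 < 729 = 27^2.
Iterate m_{i+1} = d_i*a_i - m_i, d_{i+1} = (699 - m_{i+1}^2)/d_i, a_{i+1} = floor((a_0 + m_{i+1})/d_{i+1}):
  m_1 = 1*26 - 0 = 26, d_1 = (699 - 26^2)/1 = 23/1 = 23, a_1 = floor((26 + 26)/23) = 2.
  m_2 = 23*2 - 26 = 20, d_2 = (699 - 20^2)/23 = 299/23 = 13, a_2 = floor((26 + 20)/13) = 3.
  m_3 = 13*3 - 20 = 19, d_3 = (699 - 19^2)/13 = 338/13 = 26, a_3 = floor((26 + 19)/26) = 1.
  m_4 = 26*1 - 19 = 7, d_4 = (699 - 7^2)/26 = 650/26 = 25, a_4 = floor((26 + 7)/25) = 1.
  m_5 = 25*1 - 7 = 18, d_5 = (699 - 18^2)/25 = 375/25 = 15, a_5 = floor((26 + 18)/15) = 2.
  m_6 = 15*2 - 18 = 12, d_6 = (699 - 12^2)/15 = 555/15 = 37, a_6 = floor((26 + 12)/37) = 1.
  m_7 = 37*1 - 12 = 25, d_7 = (699 - 25^2)/37 = 74/37 = 2, a_7 = floor((26 + 25)/2) = 25.
  m_8 = 2*25 - 25 = 25, d_8 = (699 - 25^2)/2 = 74/2 = 37, a_8 = floor((26 + 25)/37) = 1.
  m_9 = 37*1 - 25 = 12, d_9 = (699 - 12^2)/37 = 555/37 = 15, a_9 = floor((26 + 12)/15) = 2.
  m_10 = 15*2 - 12 = 18, d_10 = (699 - 18^2)/15 = 375/15 = 25, a_10 = floor((26 + 18)/25) = 1.
  m_11 = 25*1 - 18 = 7, d_11 = (699 - 7^2)/25 = 650/25 = 26, a_11 = floor((26 + 7)/26) = 1.
  m_12 = 26*1 - 7 = 19, d_12 = (699 - 19^2)/26 = 338/26 = 13, a_12 = floor((26 + 19)/13) = 3.
  m_13 = 13*3 - 19 = 20, d_13 = (699 - 20^2)/13 = 299/13 = 23, a_13 = floor((26 + 20)/23) = 2.
  m_14 = 23*2 - 20 = 26, d_14 = (699 - 26^2)/23 = 23/23 = 1, a_14 = floor((26 + 26)/1) = 52.
  m_15 = 1*52 - 26 = 26, d_15 = (699 - 26^2)/1 = 23/1 = 23: (m_15, d_15) = (m_1, d_1) = (26, 23), so from here the quotients repeat a_1, ..., a_14; the period length is 14.
So sqrt(699) = [26; (2, 3, 1, 1, 2, 1, 25, 1, 2, 1, 1, 3, 2, 52)] with period length k = 14.
k is even, so the fundamental solution of x^2 - 699y^2 = 1 is (p_{k-1}, q_{k-1}) = (p_13, q_13); compute convergents through index 13.
Convergents (p_i = a_i*p_{i-1} + p_{i-2}, q_i = a_i*q_{i-1} + q_{i-2} with p_{-2}=0, p_{-1}=1, q_{-2}=1, q_{-1}=0):
  i=0: a_0=26, p_0 = 26*1 + 0 = 26, q_0 = 26*0 + 1 = 1.
  i=1: a_1=2, p_1 = 2*26 + 1 = 53, q_1 = 2*1 + 0 = 2.
  i=2: a_2=3, p_2 = 3*53 + 26 = 185, q_2 = 3*2 + 1 = 7.
  i=3: a_3=1, p_3 = 1*185 + 53 = 238, q_3 = 1*7 + 2 = 9.
  i=4: a_4=1, p_4 = 1*238 + 185 = 423, q_4 = 1*9 + 7 = 16.
  i=5: a_5=2, p_5 = 2*423 + 238 = 1084, q_5 = 2*16 + 9 = 41.
  i=6: a_6=1, p_6 = 1*1084 + 423 = 1507, q_6 = 1*41 + 16 = 57.
  i=7: a_7=25, p_7 = 25*1507 + 1084 = 38759, q_7 = 25*57 + 41 = 1466.
  i=8: a_8=1, p_8 = 1*38759 + 1507 = 40266, q_8 = 1*1466 + 57 = 1523.
  i=9: a_9=2, p_9 = 2*40266 + 38759 = 119291, q_9 = 2*1523 + 1466 = 4512.
  i=10: a_10=1, p_10 = 1*119291 + 40266 = 159557, q_10 = 1*4512 + 1523 = 6035.
  i=11: a_11=1, p_11 = 1*159557 + 119291 = 278848, q_11 = 1*6035 + 4512 = 10547.
  i=12: a_12=3, p_12 = 3*278848 + 159557 = 996101, q_12 = 3*10547 + 6035 = 37676.
  i=13: a_13=2, p_13 = 2*996101 + 278848 = 2271050, q_13 = 2*37676 + 10547 = 85899.
Check: 2271050^2 - 699*85899^2 = 5157668102500 - 5157668102499 = 1, so (x, y) = (2271050, 85899) solves the equation, and by the theorem it is the least positive solution.

(x, y) = (2271050, 85899)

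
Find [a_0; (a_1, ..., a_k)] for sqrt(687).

[26; (4, 1, 2, 1, 16, 1, 2, 1, 4, 52)]

Write x_i = (sqrt(687) + m_i)/d_i with (m_0, d_0) = (0, 1). a_0 = floor(sqrt(687)) = 26, since 26^2 = 676 <= 687 < 729 = 27^2.
Iterate m_{i+1} = d_i*a_i - m_i, d_{i+1} = (687 - m_{i+1}^2)/d_i, a_{i+1} = floor((a_0 + m_{i+1})/d_{i+1}):
  m_1 = 1*26 - 0 = 26, d_1 = (687 - 26^2)/1 = 11/1 = 11, a_1 = floor((26 + 26)/11) = 4.
  m_2 = 11*4 - 26 = 18, d_2 = (687 - 18^2)/11 = 363/11 = 33, a_2 = floor((26 + 18)/33) = 1.
  m_3 = 33*1 - 18 = 15, d_3 = (687 - 15^2)/33 = 462/33 = 14, a_3 = floor((26 + 15)/14) = 2.
  m_4 = 14*2 - 15 = 13, d_4 = (687 - 13^2)/14 = 518/14 = 37, a_4 = floor((26 + 13)/37) = 1.
  m_5 = 37*1 - 13 = 24, d_5 = (687 - 24^2)/37 = 111/37 = 3, a_5 = floor((26 + 24)/3) = 16.
  m_6 = 3*16 - 24 = 24, d_6 = (687 - 24^2)/3 = 111/3 = 37, a_6 = floor((26 + 24)/37) = 1.
  m_7 = 37*1 - 24 = 13, d_7 = (687 - 13^2)/37 = 518/37 = 14, a_7 = floor((26 + 13)/14) = 2.
  m_8 = 14*2 - 13 = 15, d_8 = (687 - 15^2)/14 = 462/14 = 33, a_8 = floor((26 + 15)/33) = 1.
  m_9 = 33*1 - 15 = 18, d_9 = (687 - 18^2)/33 = 363/33 = 11, a_9 = floor((26 + 18)/11) = 4.
  m_10 = 11*4 - 18 = 26, d_10 = (687 - 26^2)/11 = 11/11 = 1, a_10 = floor((26 + 26)/1) = 52.
  m_11 = 1*52 - 26 = 26, d_11 = (687 - 26^2)/1 = 11/1 = 11: (m_11, d_11) = (m_1, d_1) = (26, 11), so from here the quotients repeat a_1, ..., a_10; the period length is 10.
Hence the expansion of sqrt(687) is a_0 = 26 followed by the repeating block 4, 1, 2, 1, 16, 1, 2, 1, 4, 52 (period 10).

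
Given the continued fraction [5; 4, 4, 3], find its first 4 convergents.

5/1, 21/4, 89/17, 288/55

Using the convergent recurrence p_i = a_i*p_{i-1} + p_{i-2}, q_i = a_i*q_{i-1} + q_{i-2} with p_{-2}=0, p_{-1}=1, q_{-2}=1, q_{-1}=0:
  i=0: a_0=5, p_0 = 5*1 + 0 = 5, q_0 = 5*0 + 1 = 1.
  i=1: a_1=4, p_1 = 4*5 + 1 = 21, q_1 = 4*1 + 0 = 4.
  i=2: a_2=4, p_2 = 4*21 + 5 = 89, q_2 = 4*4 + 1 = 17.
  i=3: a_3=3, p_3 = 3*89 + 21 = 288, q_3 = 3*17 + 4 = 55.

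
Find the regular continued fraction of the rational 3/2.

[1; 2]

Run the Euclidean algorithm on 3 and 2; the successive quotients are the partial quotients a_0, a_1, ... (each step inverts the fractional part left over by the previous one):
  3 = 1*2 + 1, so a_0 = 1.
  2 = 2*1 + 0, so a_1 = 2.
The remainder reaches 0 after 2 divisions, so the expansion has 2 partial quotients, read off in order.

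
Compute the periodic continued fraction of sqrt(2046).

Write x_i = (sqrt(2046) + m_i)/d_i with (m_0, d_0) = (0, 1). a_0 = floor(sqrt(2046)) = 45, since 45^2 = 2025 <= 2046 < 2116 = 46^2.
Iterate m_{i+1} = d_i*a_i - m_i, d_{i+1} = (2046 - m_{i+1}^2)/d_i, a_{i+1} = floor((a_0 + m_{i+1})/d_{i+1}):
  m_1 = 1*45 - 0 = 45, d_1 = (2046 - 45^2)/1 = 21/1 = 21, a_1 = floor((45 + 45)/21) = 4.
  m_2 = 21*4 - 45 = 39, d_2 = (2046 - 39^2)/21 = 525/21 = 25, a_2 = floor((45 + 39)/25) = 3.
  m_3 = 25*3 - 39 = 36, d_3 = (2046 - 36^2)/25 = 750/25 = 30, a_3 = floor((45 + 36)/30) = 2.
  m_4 = 30*2 - 36 = 24, d_4 = (2046 - 24^2)/30 = 1470/30 = 49, a_4 = floor((45 + 24)/49) = 1.
  m_5 = 49*1 - 24 = 25, d_5 = (2046 - 25^2)/49 = 1421/49 = 29, a_5 = floor((45 + 25)/29) = 2.
  m_6 = 29*2 - 25 = 33, d_6 = (2046 - 33^2)/29 = 957/29 = 33, a_6 = floor((45 + 33)/33) = 2.
  m_7 = 33*2 - 33 = 33, d_7 = (2046 - 33^2)/33 = 957/33 = 29, a_7 = floor((45 + 33)/29) = 2.
  m_8 = 29*2 - 33 = 25, d_8 = (2046 - 25^2)/29 = 1421/29 = 49, a_8 = floor((45 + 25)/49) = 1.
  m_9 = 49*1 - 25 = 24, d_9 = (2046 - 24^2)/49 = 1470/49 = 30, a_9 = floor((45 + 24)/30) = 2.
  m_10 = 30*2 - 24 = 36, d_10 = (2046 - 36^2)/30 = 750/30 = 25, a_10 = floor((45 + 36)/25) = 3.
  m_11 = 25*3 - 36 = 39, d_11 = (2046 - 39^2)/25 = 525/25 = 21, a_11 = floor((45 + 39)/21) = 4.
  m_12 = 21*4 - 39 = 45, d_12 = (2046 - 45^2)/21 = 21/21 = 1, a_12 = floor((45 + 45)/1) = 90.
  m_13 = 1*90 - 45 = 45, d_13 = (2046 - 45^2)/1 = 21/1 = 21: (m_13, d_13) = (m_1, d_1) = (45, 21), so from here the quotients repeat a_1, ..., a_12; the period length is 12.
Hence the expansion of sqrt(2046) is a_0 = 45 followed by the repeating block 4, 3, 2, 1, 2, 2, 2, 1, 2, 3, 4, 90 (period 12).

[45; (4, 3, 2, 1, 2, 2, 2, 1, 2, 3, 4, 90)]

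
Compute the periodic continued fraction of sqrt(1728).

[41; (1, 1, 3, 8, 1, 19, 1, 8, 3, 1, 1, 82)]

Write x_i = (sqrt(1728) + m_i)/d_i with (m_0, d_0) = (0, 1). a_0 = floor(sqrt(1728)) = 41, since 41^2 = 1681 <= 1728 < 1764 = 42^2.
Iterate m_{i+1} = d_i*a_i - m_i, d_{i+1} = (1728 - m_{i+1}^2)/d_i, a_{i+1} = floor((a_0 + m_{i+1})/d_{i+1}):
  m_1 = 1*41 - 0 = 41, d_1 = (1728 - 41^2)/1 = 47/1 = 47, a_1 = floor((41 + 41)/47) = 1.
  m_2 = 47*1 - 41 = 6, d_2 = (1728 - 6^2)/47 = 1692/47 = 36, a_2 = floor((41 + 6)/36) = 1.
  m_3 = 36*1 - 6 = 30, d_3 = (1728 - 30^2)/36 = 828/36 = 23, a_3 = floor((41 + 30)/23) = 3.
  m_4 = 23*3 - 30 = 39, d_4 = (1728 - 39^2)/23 = 207/23 = 9, a_4 = floor((41 + 39)/9) = 8.
  m_5 = 9*8 - 39 = 33, d_5 = (1728 - 33^2)/9 = 639/9 = 71, a_5 = floor((41 + 33)/71) = 1.
  m_6 = 71*1 - 33 = 38, d_6 = (1728 - 38^2)/71 = 284/71 = 4, a_6 = floor((41 + 38)/4) = 19.
  m_7 = 4*19 - 38 = 38, d_7 = (1728 - 38^2)/4 = 284/4 = 71, a_7 = floor((41 + 38)/71) = 1.
  m_8 = 71*1 - 38 = 33, d_8 = (1728 - 33^2)/71 = 639/71 = 9, a_8 = floor((41 + 33)/9) = 8.
  m_9 = 9*8 - 33 = 39, d_9 = (1728 - 39^2)/9 = 207/9 = 23, a_9 = floor((41 + 39)/23) = 3.
  m_10 = 23*3 - 39 = 30, d_10 = (1728 - 30^2)/23 = 828/23 = 36, a_10 = floor((41 + 30)/36) = 1.
  m_11 = 36*1 - 30 = 6, d_11 = (1728 - 6^2)/36 = 1692/36 = 47, a_11 = floor((41 + 6)/47) = 1.
  m_12 = 47*1 - 6 = 41, d_12 = (1728 - 41^2)/47 = 47/47 = 1, a_12 = floor((41 + 41)/1) = 82.
  m_13 = 1*82 - 41 = 41, d_13 = (1728 - 41^2)/1 = 47/1 = 47: (m_13, d_13) = (m_1, d_1) = (41, 47), so from here the quotients repeat a_1, ..., a_12; the period length is 12.
Hence the expansion of sqrt(1728) is a_0 = 41 followed by the repeating block 1, 1, 3, 8, 1, 19, 1, 8, 3, 1, 1, 82 (period 12).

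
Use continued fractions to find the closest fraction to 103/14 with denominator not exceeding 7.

22/3

Expand x = 103/14 as a continued fraction with the Euclidean algorithm:
  103 = 7*14 + 5, so a_0 = 7.
  14 = 2*5 + 4, so a_1 = 2.
  5 = 1*4 + 1, so a_2 = 1.
  4 = 4*1 + 0, so a_3 = 4.
so x = [7; 2, 1, 4].
Convergents (p_i = a_i*p_{i-1} + p_{i-2}, q_i = a_i*q_{i-1} + q_{i-2} with p_{-2}=0, p_{-1}=1, q_{-2}=1, q_{-1}=0), until the denominator exceeds 7:
  i=0: a_0=7, p_0 = 7*1 + 0 = 7, q_0 = 7*0 + 1 = 1.
  i=1: a_1=2, p_1 = 2*7 + 1 = 15, q_1 = 2*1 + 0 = 2.
  i=2: a_2=1, p_2 = 1*15 + 7 = 22, q_2 = 1*2 + 1 = 3.
  i=3: a_3=4, p_3 = 4*22 + 15 = 103, q_3 = 4*3 + 2 = 14.
q_3 = 14 > 7, so the last convergent with denominator <= 7 is p_2/q_2 = 22/3.
The closest fraction with denominator <= 7 is either p_2/q_2 or the intermediate fraction (k*p_2 + p_1)/(k*q_2 + q_1) with the largest k >= 1 whose denominator stays <= 7; these approach x as k grows, and every other convergent or intermediate fraction in range is farther away.
Largest k: floor((7 - q_1)/q_2) = floor((7 - 2)/3) = 1.
That gives (1*22 + 15)/(1*3 + 2) = 37/5.
Compare the errors: |x - 22/3| = |103*3 - 22*14|/(14*3) = 1/42, and |x - 37/5| = |103*5 - 37*14|/(14*5) = 3/70.
Cross-multiplying, 1*70 = 70 < 126 = 3*42, so 1/42 is smaller: the convergent 22/3 is closer to x than 37/5.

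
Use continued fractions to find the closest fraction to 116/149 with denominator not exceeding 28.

7/9

Expand x = 116/149 as a continued fraction with the Euclidean algorithm:
  116 = 0*149 + 116, so a_0 = 0.
  149 = 1*116 + 33, so a_1 = 1.
  116 = 3*33 + 17, so a_2 = 3.
  33 = 1*17 + 16, so a_3 = 1.
  17 = 1*16 + 1, so a_4 = 1.
  16 = 16*1 + 0, so a_5 = 16.
so x = [0; 1, 3, 1, 1, 16].
Convergents (p_i = a_i*p_{i-1} + p_{i-2}, q_i = a_i*q_{i-1} + q_{i-2} with p_{-2}=0, p_{-1}=1, q_{-2}=1, q_{-1}=0), until the denominator exceeds 28:
  i=0: a_0=0, p_0 = 0*1 + 0 = 0, q_0 = 0*0 + 1 = 1.
  i=1: a_1=1, p_1 = 1*0 + 1 = 1, q_1 = 1*1 + 0 = 1.
  i=2: a_2=3, p_2 = 3*1 + 0 = 3, q_2 = 3*1 + 1 = 4.
  i=3: a_3=1, p_3 = 1*3 + 1 = 4, q_3 = 1*4 + 1 = 5.
  i=4: a_4=1, p_4 = 1*4 + 3 = 7, q_4 = 1*5 + 4 = 9.
  i=5: a_5=16, p_5 = 16*7 + 4 = 116, q_5 = 16*9 + 5 = 149.
q_5 = 149 > 28, so the last convergent with denominator <= 28 is p_4/q_4 = 7/9.
The closest fraction with denominator <= 28 is either p_4/q_4 or the intermediate fraction (k*p_4 + p_3)/(k*q_4 + q_3) with the largest k >= 1 whose denominator stays <= 28; these approach x as k grows, and every other convergent or intermediate fraction in range is farther away.
Largest k: floor((28 - q_3)/q_4) = floor((28 - 5)/9) = 2.
That gives (2*7 + 4)/(2*9 + 5) = 18/23.
Compare the errors: |x - 7/9| = |116*9 - 7*149|/(149*9) = 1/1341, and |x - 18/23| = |116*23 - 18*149|/(149*23) = 14/3427.
Cross-multiplying, 1*3427 = 3427 < 18774 = 14*1341, so 1/1341 is smaller: the convergent 7/9 is closer to x than 18/23.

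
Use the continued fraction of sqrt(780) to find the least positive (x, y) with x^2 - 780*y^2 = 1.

First expand sqrt(780) as a continued fraction. With x_i = (sqrt(780) + m_i)/d_i and (m_0, d_0) = (0, 1): a_0 = floor(sqrt(780)) = 27, since 27^2 = 729 <= 780 < 784 = 28^2.
Iterate m_{i+1} = d_i*a_i - m_i, d_{i+1} = (780 - m_{i+1}^2)/d_i, a_{i+1} = floor((a_0 + m_{i+1})/d_{i+1}):
  m_1 = 1*27 - 0 = 27, d_1 = (780 - 27^2)/1 = 51/1 = 51, a_1 = floor((27 + 27)/51) = 1.
  m_2 = 51*1 - 27 = 24, d_2 = (780 - 24^2)/51 = 204/51 = 4, a_2 = floor((27 + 24)/4) = 12.
  m_3 = 4*12 - 24 = 24, d_3 = (780 - 24^2)/4 = 204/4 = 51, a_3 = floor((27 + 24)/51) = 1.
  m_4 = 51*1 - 24 = 27, d_4 = (780 - 27^2)/51 = 51/51 = 1, a_4 = floor((27 + 27)/1) = 54.
  m_5 = 1*54 - 27 = 27, d_5 = (780 - 27^2)/1 = 51/1 = 51: (m_5, d_5) = (m_1, d_1) = (27, 51), so from here the quotients repeat a_1, ..., a_4; the period length is 4.
So sqrt(780) = [27; (1, 12, 1, 54)] with period length k = 4.
k is even, so the fundamental solution of x^2 - 780y^2 = 1 is (p_{k-1}, q_{k-1}) = (p_3, q_3); compute convergents through index 3.
Convergents (p_i = a_i*p_{i-1} + p_{i-2}, q_i = a_i*q_{i-1} + q_{i-2} with p_{-2}=0, p_{-1}=1, q_{-2}=1, q_{-1}=0):
  i=0: a_0=27, p_0 = 27*1 + 0 = 27, q_0 = 27*0 + 1 = 1.
  i=1: a_1=1, p_1 = 1*27 + 1 = 28, q_1 = 1*1 + 0 = 1.
  i=2: a_2=12, p_2 = 12*28 + 27 = 363, q_2 = 12*1 + 1 = 13.
  i=3: a_3=1, p_3 = 1*363 + 28 = 391, q_3 = 1*13 + 1 = 14.
Check: 391^2 - 780*14^2 = 152881 - 152880 = 1, so (x, y) = (391, 14) solves the equation, and by the theorem it is the least positive solution.

(x, y) = (391, 14)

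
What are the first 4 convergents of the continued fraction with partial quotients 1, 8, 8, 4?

1/1, 9/8, 73/65, 301/268

Using the convergent recurrence p_i = a_i*p_{i-1} + p_{i-2}, q_i = a_i*q_{i-1} + q_{i-2} with p_{-2}=0, p_{-1}=1, q_{-2}=1, q_{-1}=0:
  i=0: a_0=1, p_0 = 1*1 + 0 = 1, q_0 = 1*0 + 1 = 1.
  i=1: a_1=8, p_1 = 8*1 + 1 = 9, q_1 = 8*1 + 0 = 8.
  i=2: a_2=8, p_2 = 8*9 + 1 = 73, q_2 = 8*8 + 1 = 65.
  i=3: a_3=4, p_3 = 4*73 + 9 = 301, q_3 = 4*65 + 8 = 268.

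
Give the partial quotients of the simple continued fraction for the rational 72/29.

Run the Euclidean algorithm on 72 and 29; the successive quotients are the partial quotients a_0, a_1, ... (each step inverts the fractional part left over by the previous one):
  72 = 2*29 + 14, so a_0 = 2.
  29 = 2*14 + 1, so a_1 = 2.
  14 = 14*1 + 0, so a_2 = 14.
The remainder reaches 0 after 3 divisions, so the expansion has 3 partial quotients, read off in order.

[2; 2, 14]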